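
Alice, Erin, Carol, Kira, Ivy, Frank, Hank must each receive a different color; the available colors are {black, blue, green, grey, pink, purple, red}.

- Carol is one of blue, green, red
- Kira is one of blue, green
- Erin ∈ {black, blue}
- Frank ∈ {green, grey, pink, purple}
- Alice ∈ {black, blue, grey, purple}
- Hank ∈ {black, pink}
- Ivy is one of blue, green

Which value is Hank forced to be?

pink

The 7 variables draw from only 7 values {black, blue, green, grey, pink, purple, red}, so each is used; only Carol can be red, hence Carol = red.
Kira and Ivy share exactly the 2 values {blue, green}; by pigeonhole those values go to them, so strike blue, green from Alice, Erin, Frank.
Erin's domain is down to {black}, so Erin = black. So Alice, Hank can't be black.
So Hank = pink.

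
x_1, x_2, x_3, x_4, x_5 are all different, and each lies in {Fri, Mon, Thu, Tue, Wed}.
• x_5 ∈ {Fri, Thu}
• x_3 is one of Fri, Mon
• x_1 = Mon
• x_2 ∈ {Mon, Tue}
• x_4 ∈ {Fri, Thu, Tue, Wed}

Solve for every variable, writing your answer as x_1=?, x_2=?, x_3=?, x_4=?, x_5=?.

x_1=Mon, x_2=Tue, x_3=Fri, x_4=Wed, x_5=Thu

x_1 must be Mon (only option left). Remove Mon from x_2, x_3.
x_2's domain is down to {Tue}, so x_2 = Tue. Strike Tue from x_4.
x_3's domain is down to {Fri}, so x_3 = Fri. Eliminate Fri elsewhere: x_4, x_5.
x_5's domain is down to {Thu}, so x_5 = Thu. So x_4 can't be Thu.
x_4 has just one choice, so x_4 = Wed.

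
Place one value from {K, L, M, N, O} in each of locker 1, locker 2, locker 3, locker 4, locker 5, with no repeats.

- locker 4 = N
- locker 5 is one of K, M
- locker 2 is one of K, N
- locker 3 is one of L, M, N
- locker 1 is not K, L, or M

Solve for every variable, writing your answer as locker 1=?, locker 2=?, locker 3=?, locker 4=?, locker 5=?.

locker 4's domain is down to {N}, so locker 4 = N. Eliminate N elsewhere: locker 1, locker 2, locker 3.
locker 1 must be O (only option left).
locker 2 must be K (only option left). So locker 5 can't be K.
locker 5 has just one choice, so locker 5 = M. Eliminate M elsewhere: locker 3.
locker 3's domain is down to {L}, so locker 3 = L.

locker 1=O, locker 2=K, locker 3=L, locker 4=N, locker 5=M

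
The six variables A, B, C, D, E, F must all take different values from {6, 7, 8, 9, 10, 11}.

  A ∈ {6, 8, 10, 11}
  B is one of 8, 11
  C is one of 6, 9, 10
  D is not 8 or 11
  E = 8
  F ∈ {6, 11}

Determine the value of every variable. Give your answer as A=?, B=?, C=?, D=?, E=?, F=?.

E's domain is down to {8}, so E = 8. Eliminate 8 elsewhere: A, B.
B's domain is down to {11}, so B = 11. Remove 11 from A, F.
F's domain is down to {6}, so F = 6. Remove 6 from A, C, D.
That leaves A = 10. Strike 10 from C, D.
C must be 9 (only option left). Eliminate 9 elsewhere: D.
That leaves D = 7.

A=10, B=11, C=9, D=7, E=8, F=6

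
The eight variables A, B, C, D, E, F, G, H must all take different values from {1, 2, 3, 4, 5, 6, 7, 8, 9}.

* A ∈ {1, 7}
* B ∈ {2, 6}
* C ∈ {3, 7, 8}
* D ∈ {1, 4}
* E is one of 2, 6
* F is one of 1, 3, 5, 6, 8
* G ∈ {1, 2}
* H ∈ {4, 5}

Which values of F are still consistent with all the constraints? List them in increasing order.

3, 8

B and E between them cover only {2, 6} — a naked pair. Remove those values from F, G.
G's domain is down to {1}, so G = 1. So A, D, F can't be 1.
A's domain is down to {7}, so A = 7. Eliminate 7 elsewhere: C.
That leaves D = 4. Eliminate 4 elsewhere: H.
H's domain is down to {5}, so H = 5. So F can't be 5.
No further eliminations apply; F can still be any of 3, 8.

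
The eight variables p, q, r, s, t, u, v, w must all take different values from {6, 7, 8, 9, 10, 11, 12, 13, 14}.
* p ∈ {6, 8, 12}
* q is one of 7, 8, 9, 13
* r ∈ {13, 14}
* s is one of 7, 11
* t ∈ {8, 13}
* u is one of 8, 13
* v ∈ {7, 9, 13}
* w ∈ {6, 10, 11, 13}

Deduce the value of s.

The 2 variables t and u are confined to {8, 13}, which locks those values in; drop them from p, q, r, v, w.
That leaves r = 14.
q and v share exactly the 2 values {7, 9}; by pigeonhole those values go to them, so strike 7, 9 from s.
So s = 11.

11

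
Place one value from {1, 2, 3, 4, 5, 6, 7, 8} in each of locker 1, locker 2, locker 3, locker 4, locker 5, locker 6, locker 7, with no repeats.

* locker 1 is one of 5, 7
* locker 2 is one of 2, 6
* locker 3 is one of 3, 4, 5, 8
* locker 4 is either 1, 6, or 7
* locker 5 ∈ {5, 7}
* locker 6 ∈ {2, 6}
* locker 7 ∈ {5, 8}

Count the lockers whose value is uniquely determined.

2

locker 1 and locker 5 between them cover only {5, 7} — a naked pair. Remove those values from locker 3, locker 4, locker 7.
locker 7's domain is down to {8}, so locker 7 = 8. Strike 8 from locker 3.
locker 2 and locker 6 share exactly the 2 values {2, 6}; by pigeonhole those values go to them, so strike 2, 6 from locker 4.
locker 4's domain is down to {1}, so locker 4 = 1.
Determined: locker 4=1, locker 7=8. The other lockers each still have more than one consistent value. That makes 2.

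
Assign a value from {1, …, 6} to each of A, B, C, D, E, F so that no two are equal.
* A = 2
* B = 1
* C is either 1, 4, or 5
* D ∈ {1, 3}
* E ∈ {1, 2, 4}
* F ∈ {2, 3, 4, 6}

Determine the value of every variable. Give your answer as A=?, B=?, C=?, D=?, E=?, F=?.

A=2, B=1, C=5, D=3, E=4, F=6

A's domain is down to {2}, so A = 2. Remove 2 from E, F.
That leaves B = 1. Strike 1 from C, D, E.
D has just one choice, so D = 3. Remove 3 from F.
E must be 4 (only option left). Eliminate 4 elsewhere: C, F.
F must be 6 (only option left).
C has just one choice, so C = 5.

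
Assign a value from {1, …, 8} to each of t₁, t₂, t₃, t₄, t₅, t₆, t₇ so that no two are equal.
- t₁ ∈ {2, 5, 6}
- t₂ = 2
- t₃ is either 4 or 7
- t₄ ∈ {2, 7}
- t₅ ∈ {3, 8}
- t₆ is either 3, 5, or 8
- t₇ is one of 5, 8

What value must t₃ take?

4

t₂'s domain is down to {2}, so t₂ = 2. Eliminate 2 elsewhere: t₁, t₄.
t₄ must be 7 (only option left). So t₃ can't be 7.
So t₃ = 4.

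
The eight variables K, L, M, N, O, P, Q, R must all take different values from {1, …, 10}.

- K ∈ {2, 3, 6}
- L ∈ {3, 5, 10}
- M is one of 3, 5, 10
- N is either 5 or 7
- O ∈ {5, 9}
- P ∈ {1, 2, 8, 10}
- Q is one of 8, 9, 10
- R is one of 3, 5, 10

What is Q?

8

L, M, R between them cover only {3, 5, 10} — a naked triple. Remove those values from K, N, O, P, Q.
N must be 7 (only option left).
O's domain is down to {9}, so O = 9. Eliminate 9 elsewhere: Q.
So Q = 8.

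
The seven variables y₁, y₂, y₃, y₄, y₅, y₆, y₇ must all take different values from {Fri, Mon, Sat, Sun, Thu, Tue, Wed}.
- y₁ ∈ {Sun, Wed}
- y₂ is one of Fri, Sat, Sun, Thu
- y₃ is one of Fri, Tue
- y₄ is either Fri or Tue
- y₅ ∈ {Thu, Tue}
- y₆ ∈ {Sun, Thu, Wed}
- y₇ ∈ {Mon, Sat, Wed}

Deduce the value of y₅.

The 7 variables together cover exactly {Fri, Mon, Sat, Sun, Thu, Tue, Wed} — 7 values for 7 variables — and Mon appears only in y₇'s list, so y₇ = Mon.
Among the 6 still-open variables, Sat fits only y₂ (and all 6 values in {Fri, Sat, Sun, Thu, Tue, Wed} must be used), so y₂ = Sat.
y₃ and y₄ between them cover only {Fri, Tue} — a naked pair. Remove those values from y₅.
So y₅ = Thu.

Thu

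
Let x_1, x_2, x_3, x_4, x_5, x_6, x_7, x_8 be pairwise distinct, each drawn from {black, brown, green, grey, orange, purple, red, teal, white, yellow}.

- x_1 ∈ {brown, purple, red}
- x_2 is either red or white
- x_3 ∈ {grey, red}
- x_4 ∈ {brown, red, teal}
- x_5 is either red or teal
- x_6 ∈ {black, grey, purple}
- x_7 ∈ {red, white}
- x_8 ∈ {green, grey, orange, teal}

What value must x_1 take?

x_2 and x_7 share exactly the 2 values {red, white}; by pigeonhole those values go to them, so strike red, white from x_1, x_3, x_4, x_5.
That leaves x_3 = grey. Remove grey from x_6, x_8.
x_5's domain is down to {teal}, so x_5 = teal. Remove teal from x_4, x_8.
x_4 has just one choice, so x_4 = brown. Eliminate brown elsewhere: x_1.
So x_1 = purple.

purple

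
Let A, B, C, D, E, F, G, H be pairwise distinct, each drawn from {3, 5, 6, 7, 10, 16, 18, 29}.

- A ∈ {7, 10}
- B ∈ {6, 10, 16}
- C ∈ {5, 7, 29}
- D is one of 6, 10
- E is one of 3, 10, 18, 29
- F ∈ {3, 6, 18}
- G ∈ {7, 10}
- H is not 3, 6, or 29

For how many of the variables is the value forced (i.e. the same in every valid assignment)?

2

A and G between them cover only {7, 10} — a naked pair. Remove those values from B, C, D, E, H.
D must be 6 (only option left). Strike 6 from B, F.
B has just one choice, so B = 16. Eliminate 16 elsewhere: H.
Determined: B=16, D=6. The other variables each still have more than one consistent value. That makes 2.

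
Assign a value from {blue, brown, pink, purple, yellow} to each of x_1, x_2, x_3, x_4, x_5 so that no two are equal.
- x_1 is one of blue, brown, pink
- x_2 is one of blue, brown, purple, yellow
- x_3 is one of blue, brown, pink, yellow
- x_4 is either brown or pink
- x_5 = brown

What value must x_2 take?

purple

x_5 has just one choice, so x_5 = brown. So x_1, x_2, x_3, x_4 can't be brown.
x_4 must be pink (only option left). Remove pink from x_1, x_3.
x_1's domain is down to {blue}, so x_1 = blue. Eliminate blue elsewhere: x_2, x_3.
x_3 must be yellow (only option left). Eliminate yellow elsewhere: x_2.
So x_2 = purple.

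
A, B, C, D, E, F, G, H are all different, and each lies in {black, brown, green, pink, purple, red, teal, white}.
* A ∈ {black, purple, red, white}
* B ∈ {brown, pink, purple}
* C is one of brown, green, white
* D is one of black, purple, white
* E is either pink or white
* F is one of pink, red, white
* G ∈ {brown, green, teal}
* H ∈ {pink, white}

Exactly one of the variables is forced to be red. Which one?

F

Among the 8 variables, teal fits only G (and all 8 values in {black, brown, green, pink, purple, red, teal, white} must be used), so G = teal.
The 7 still-open variables together cover exactly {black, brown, green, pink, purple, red, white} — 7 values for 7 variables — and green appears only in C's list, so C = green.
Among the 6 still-open variables, brown fits only B (and all 6 values in {black, brown, pink, purple, red, white} must be used), so B = brown.
E and H share exactly the 2 values {pink, white}; by pigeonhole those values go to them, so strike pink, white from A, D, F.
So red goes to F.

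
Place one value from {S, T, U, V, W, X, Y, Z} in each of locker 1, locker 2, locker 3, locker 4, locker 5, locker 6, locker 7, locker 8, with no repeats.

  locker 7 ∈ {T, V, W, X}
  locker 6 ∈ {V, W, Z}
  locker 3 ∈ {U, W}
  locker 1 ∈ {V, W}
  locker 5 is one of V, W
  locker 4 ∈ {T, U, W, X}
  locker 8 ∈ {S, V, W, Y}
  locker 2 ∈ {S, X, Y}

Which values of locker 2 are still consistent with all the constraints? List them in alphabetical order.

S, Y

The 8 variables together cover exactly {S, T, U, V, W, X, Y, Z} — 8 values for 8 variables — and Z appears only in locker 6's list, so locker 6 = Z.
locker 1 and locker 5 share exactly the 2 values {V, W}; by pigeonhole those values go to them, so strike V, W from locker 3, locker 4, locker 7, locker 8.
locker 3 has just one choice, so locker 3 = U. Remove U from locker 4.
The 2 variables locker 4 and locker 7 are confined to {T, X}, which locks those values in; drop them from locker 2.
No further eliminations apply; locker 2 can still be any of S, Y.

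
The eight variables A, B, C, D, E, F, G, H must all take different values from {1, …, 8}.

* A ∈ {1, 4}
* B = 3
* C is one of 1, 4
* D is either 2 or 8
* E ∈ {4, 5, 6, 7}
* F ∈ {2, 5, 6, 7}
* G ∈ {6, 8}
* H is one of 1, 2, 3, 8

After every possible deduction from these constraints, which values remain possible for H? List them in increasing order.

B must be 3 (only option left). Eliminate 3 elsewhere: H.
A and C between them cover only {1, 4} — a naked pair. Remove those values from E, H.
The 2 variables D and H are confined to {2, 8}, which locks those values in; drop them from F, G.
G's domain is down to {6}, so G = 6. Strike 6 from E, F.
No further eliminations apply; H can still be any of 2, 8.

2, 8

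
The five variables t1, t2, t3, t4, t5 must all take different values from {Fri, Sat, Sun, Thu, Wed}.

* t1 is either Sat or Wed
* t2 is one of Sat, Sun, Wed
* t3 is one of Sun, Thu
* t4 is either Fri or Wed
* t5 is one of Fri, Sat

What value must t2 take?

The 5 variables draw from only 5 values {Fri, Sat, Sun, Thu, Wed}, so each is used; only t3 can be Thu, hence t3 = Thu.
The 4 still-open variables draw from only 4 values {Fri, Sat, Sun, Wed}, so each is used; only t2 can be Sun, hence t2 = Sun.

Sun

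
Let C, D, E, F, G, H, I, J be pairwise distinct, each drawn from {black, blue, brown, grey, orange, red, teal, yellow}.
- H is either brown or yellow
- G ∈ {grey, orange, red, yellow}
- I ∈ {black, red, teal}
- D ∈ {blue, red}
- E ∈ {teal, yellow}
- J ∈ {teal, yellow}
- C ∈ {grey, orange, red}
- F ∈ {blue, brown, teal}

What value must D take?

The 8 variables draw from only 8 values {black, blue, brown, grey, orange, red, teal, yellow}, so each is used; only I can be black, hence I = black.
E and J share exactly the 2 values {teal, yellow}; by pigeonhole those values go to them, so strike teal, yellow from F, G, H.
H has just one choice, so H = brown. Eliminate brown elsewhere: F.
F must be blue (only option left). So D can't be blue.
So D = red.

red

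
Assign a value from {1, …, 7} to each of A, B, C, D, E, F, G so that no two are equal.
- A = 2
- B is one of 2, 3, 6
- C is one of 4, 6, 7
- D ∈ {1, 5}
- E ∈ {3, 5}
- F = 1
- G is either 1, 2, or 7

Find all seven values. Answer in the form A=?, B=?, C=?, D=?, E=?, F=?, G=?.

A=2, B=6, C=4, D=5, E=3, F=1, G=7

A's domain is down to {2}, so A = 2. Remove 2 from B, G.
F must be 1 (only option left). Strike 1 from D, G.
G's domain is down to {7}, so G = 7. So C can't be 7.
That leaves D = 5. Eliminate 5 elsewhere: E.
That leaves E = 3. Eliminate 3 elsewhere: B.
B must be 6 (only option left). Strike 6 from C.
C has just one choice, so C = 4.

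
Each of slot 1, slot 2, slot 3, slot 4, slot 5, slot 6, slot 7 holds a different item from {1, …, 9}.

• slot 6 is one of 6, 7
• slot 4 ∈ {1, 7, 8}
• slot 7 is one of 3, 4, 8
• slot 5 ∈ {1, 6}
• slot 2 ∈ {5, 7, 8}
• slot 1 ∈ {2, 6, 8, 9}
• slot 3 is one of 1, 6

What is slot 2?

The 2 variables slot 3 and slot 5 are confined to {1, 6}, which locks those values in; drop them from slot 1, slot 4, slot 6.
slot 6 must be 7 (only option left). Eliminate 7 elsewhere: slot 2, slot 4.
slot 4 must be 8 (only option left). So slot 1, slot 2, slot 7 can't be 8.
So slot 2 = 5.

5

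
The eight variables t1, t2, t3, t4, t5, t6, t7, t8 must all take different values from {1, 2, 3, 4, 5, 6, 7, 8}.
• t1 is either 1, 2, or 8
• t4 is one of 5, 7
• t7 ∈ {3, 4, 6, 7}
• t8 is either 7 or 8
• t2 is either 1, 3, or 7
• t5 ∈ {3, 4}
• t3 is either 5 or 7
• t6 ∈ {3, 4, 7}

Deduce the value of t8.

The 8 variables draw from only 8 values {1, 2, 3, 4, 5, 6, 7, 8}, so each is used; only t1 can be 2, hence t1 = 2.
Among the 7 still-open variables, 1 fits only t2 (and all 7 values in {1, 3, 4, 5, 6, 7, 8} must be used), so t2 = 1.
The 6 still-open variables draw from only 6 values {3, 4, 5, 6, 7, 8}, so each is used; only t7 can be 6, hence t7 = 6.
The 5 still-open variables draw from only 5 values {3, 4, 5, 7, 8}, so each is used; only t8 can be 8, hence t8 = 8.

8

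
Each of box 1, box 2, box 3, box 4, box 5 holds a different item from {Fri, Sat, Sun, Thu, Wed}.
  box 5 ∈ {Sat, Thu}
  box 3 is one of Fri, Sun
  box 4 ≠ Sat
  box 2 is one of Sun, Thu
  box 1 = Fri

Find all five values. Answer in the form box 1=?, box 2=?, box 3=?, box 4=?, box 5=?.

box 1 must be Fri (only option left). Remove Fri from box 3, box 4.
box 3 must be Sun (only option left). Remove Sun from box 2, box 4.
box 2 must be Thu (only option left). Eliminate Thu elsewhere: box 4, box 5.
That leaves box 4 = Wed.
box 5's domain is down to {Sat}, so box 5 = Sat.

box 1=Fri, box 2=Thu, box 3=Sun, box 4=Wed, box 5=Sat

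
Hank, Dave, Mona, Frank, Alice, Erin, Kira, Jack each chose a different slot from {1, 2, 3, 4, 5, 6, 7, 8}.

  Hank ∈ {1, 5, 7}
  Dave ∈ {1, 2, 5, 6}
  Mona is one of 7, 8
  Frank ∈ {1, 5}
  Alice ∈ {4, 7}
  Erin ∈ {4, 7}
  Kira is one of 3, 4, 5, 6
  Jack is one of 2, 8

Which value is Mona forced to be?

8

The 8 variables draw from only 8 values {1, 2, 3, 4, 5, 6, 7, 8}, so each is used; only Kira can be 3, hence Kira = 3.
The 7 still-open variables together cover exactly {1, 2, 4, 5, 6, 7, 8} — 7 values for 7 variables — and 6 appears only in Dave's list, so Dave = 6.
Among the 6 still-open variables, 2 fits only Jack (and all 6 values in {1, 2, 4, 5, 7, 8} must be used), so Jack = 2.
The 5 still-open variables draw from only 5 values {1, 4, 5, 7, 8}, so each is used; only Mona can be 8, hence Mona = 8.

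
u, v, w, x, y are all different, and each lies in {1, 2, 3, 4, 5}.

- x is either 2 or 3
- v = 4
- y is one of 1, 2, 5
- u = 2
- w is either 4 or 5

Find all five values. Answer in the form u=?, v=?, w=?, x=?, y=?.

u's domain is down to {2}, so u = 2. Eliminate 2 elsewhere: x, y.
That leaves v = 4. Remove 4 from w.
That leaves w = 5. Eliminate 5 elsewhere: y.
x has just one choice, so x = 3.
y must be 1 (only option left).

u=2, v=4, w=5, x=3, y=1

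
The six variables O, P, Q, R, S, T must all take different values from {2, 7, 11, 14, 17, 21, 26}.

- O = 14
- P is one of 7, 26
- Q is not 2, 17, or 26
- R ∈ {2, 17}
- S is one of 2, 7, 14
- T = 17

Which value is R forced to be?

O has just one choice, so O = 14. Strike 14 from Q, S.
That leaves T = 17. Remove 17 from R.
So R = 2.

2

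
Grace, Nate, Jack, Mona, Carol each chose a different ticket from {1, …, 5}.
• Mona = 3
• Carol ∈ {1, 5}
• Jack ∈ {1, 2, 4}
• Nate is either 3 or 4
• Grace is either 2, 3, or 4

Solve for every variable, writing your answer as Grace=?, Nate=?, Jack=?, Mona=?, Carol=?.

Grace=2, Nate=4, Jack=1, Mona=3, Carol=5

Mona has just one choice, so Mona = 3. Remove 3 from Grace, Nate.
Nate has just one choice, so Nate = 4. Eliminate 4 elsewhere: Grace, Jack.
Grace has just one choice, so Grace = 2. So Jack can't be 2.
Jack must be 1 (only option left). Remove 1 from Carol.
Carol must be 5 (only option left).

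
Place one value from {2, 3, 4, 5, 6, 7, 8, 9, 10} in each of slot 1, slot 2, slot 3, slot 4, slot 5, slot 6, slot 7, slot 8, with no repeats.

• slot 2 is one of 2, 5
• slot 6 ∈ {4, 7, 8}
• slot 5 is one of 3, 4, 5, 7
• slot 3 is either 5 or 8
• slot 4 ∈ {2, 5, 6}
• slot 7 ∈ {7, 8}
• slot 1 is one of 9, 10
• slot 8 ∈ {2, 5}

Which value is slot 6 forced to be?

slot 2 and slot 8 share exactly the 2 values {2, 5}; by pigeonhole those values go to them, so strike 2, 5 from slot 3, slot 4, slot 5.
slot 3 must be 8 (only option left). So slot 6, slot 7 can't be 8.
slot 4 must be 6 (only option left).
That leaves slot 7 = 7. Remove 7 from slot 5, slot 6.
So slot 6 = 4.

4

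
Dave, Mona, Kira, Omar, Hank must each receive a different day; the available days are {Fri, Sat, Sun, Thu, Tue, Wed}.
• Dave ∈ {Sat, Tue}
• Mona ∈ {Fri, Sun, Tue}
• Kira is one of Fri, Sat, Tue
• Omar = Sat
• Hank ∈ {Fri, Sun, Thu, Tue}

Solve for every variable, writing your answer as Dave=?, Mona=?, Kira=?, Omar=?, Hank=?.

Omar's domain is down to {Sat}, so Omar = Sat. Remove Sat from Dave, Kira.
Dave's domain is down to {Tue}, so Dave = Tue. Eliminate Tue elsewhere: Mona, Kira, Hank.
Kira must be Fri (only option left). Eliminate Fri elsewhere: Mona, Hank.
That leaves Mona = Sun. Eliminate Sun elsewhere: Hank.
Hank has just one choice, so Hank = Thu.

Dave=Tue, Mona=Sun, Kira=Fri, Omar=Sat, Hank=Thu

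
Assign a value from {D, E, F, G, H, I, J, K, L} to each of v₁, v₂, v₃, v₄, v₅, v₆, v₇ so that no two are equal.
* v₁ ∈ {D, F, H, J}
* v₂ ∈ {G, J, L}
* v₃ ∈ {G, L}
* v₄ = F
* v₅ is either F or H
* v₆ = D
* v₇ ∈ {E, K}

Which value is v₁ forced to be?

v₄'s domain is down to {F}, so v₄ = F. Remove F from v₁, v₅.
v₅ must be H (only option left). Strike H from v₁.
v₆'s domain is down to {D}, so v₆ = D. Strike D from v₁.
So v₁ = J.

J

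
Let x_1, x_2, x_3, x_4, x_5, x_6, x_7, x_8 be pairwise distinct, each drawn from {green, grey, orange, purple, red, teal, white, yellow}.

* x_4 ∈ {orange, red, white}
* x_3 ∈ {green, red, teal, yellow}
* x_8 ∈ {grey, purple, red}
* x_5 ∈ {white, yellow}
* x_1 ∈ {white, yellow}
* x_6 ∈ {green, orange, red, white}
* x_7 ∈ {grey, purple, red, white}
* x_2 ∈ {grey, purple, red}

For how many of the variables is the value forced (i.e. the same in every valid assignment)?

The 8 variables draw from only 8 values {green, grey, orange, purple, red, teal, white, yellow}, so each is used; only x_3 can be teal, hence x_3 = teal.
Among the 7 still-open variables, green fits only x_6 (and all 7 values in {green, grey, orange, purple, red, white, yellow} must be used), so x_6 = green.
The 6 still-open variables draw from only 6 values {grey, orange, purple, red, white, yellow}, so each is used; only x_4 can be orange, hence x_4 = orange.
The 2 variables x_1 and x_5 are confined to {white, yellow}, which locks those values in; drop them from x_7.
Determined: x_3=teal, x_4=orange, x_6=green. The other variables each still have more than one consistent value. That makes 3.

3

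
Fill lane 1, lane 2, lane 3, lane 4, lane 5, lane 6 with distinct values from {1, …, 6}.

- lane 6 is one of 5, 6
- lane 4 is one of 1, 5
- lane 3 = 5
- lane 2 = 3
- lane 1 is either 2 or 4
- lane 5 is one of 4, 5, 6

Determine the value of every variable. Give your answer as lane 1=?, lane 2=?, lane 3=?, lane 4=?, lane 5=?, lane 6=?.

lane 2's domain is down to {3}, so lane 2 = 3.
lane 3 has just one choice, so lane 3 = 5. Eliminate 5 elsewhere: lane 4, lane 5, lane 6.
That leaves lane 4 = 1.
lane 6 must be 6 (only option left). So lane 5 can't be 6.
lane 5 must be 4 (only option left). Eliminate 4 elsewhere: lane 1.
lane 1 has just one choice, so lane 1 = 2.

lane 1=2, lane 2=3, lane 3=5, lane 4=1, lane 5=4, lane 6=6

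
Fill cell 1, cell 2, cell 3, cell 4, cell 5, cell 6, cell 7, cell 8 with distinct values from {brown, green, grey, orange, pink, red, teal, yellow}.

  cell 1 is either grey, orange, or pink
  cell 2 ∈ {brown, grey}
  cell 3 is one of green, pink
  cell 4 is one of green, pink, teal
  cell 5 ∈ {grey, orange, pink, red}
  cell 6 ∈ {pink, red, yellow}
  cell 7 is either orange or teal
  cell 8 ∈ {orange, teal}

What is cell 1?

The 8 variables draw from only 8 values {brown, green, grey, orange, pink, red, teal, yellow}, so each is used; only cell 2 can be brown, hence cell 2 = brown.
The 7 still-open variables together cover exactly {green, grey, orange, pink, red, teal, yellow} — 7 values for 7 variables — and yellow appears only in cell 6's list, so cell 6 = yellow.
The 6 still-open variables draw from only 6 values {green, grey, orange, pink, red, teal}, so each is used; only cell 5 can be red, hence cell 5 = red.
The 5 still-open variables draw from only 5 values {green, grey, orange, pink, teal}, so each is used; only cell 1 can be grey, hence cell 1 = grey.

grey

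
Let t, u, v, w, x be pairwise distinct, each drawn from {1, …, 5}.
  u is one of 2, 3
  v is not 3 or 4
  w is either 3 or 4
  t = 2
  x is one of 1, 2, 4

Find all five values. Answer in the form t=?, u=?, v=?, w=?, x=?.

t=2, u=3, v=5, w=4, x=1

t has just one choice, so t = 2. Eliminate 2 elsewhere: u, v, x.
u's domain is down to {3}, so u = 3. Strike 3 from w.
w has just one choice, so w = 4. Strike 4 from x.
x's domain is down to {1}, so x = 1. Remove 1 from v.
That leaves v = 5.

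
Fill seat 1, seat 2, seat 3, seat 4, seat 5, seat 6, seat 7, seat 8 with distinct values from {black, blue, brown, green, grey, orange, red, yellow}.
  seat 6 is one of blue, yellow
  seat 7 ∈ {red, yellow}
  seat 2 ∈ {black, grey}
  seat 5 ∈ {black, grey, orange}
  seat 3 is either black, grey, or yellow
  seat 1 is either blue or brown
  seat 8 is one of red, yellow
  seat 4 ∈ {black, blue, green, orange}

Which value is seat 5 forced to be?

The 8 variables draw from only 8 values {black, blue, brown, green, grey, orange, red, yellow}, so each is used; only seat 1 can be brown, hence seat 1 = brown.
The 7 still-open variables draw from only 7 values {black, blue, green, grey, orange, red, yellow}, so each is used; only seat 4 can be green, hence seat 4 = green.
The 6 still-open variables together cover exactly {black, blue, grey, orange, red, yellow} — 6 values for 6 variables — and blue appears only in seat 6's list, so seat 6 = blue.
Among the 5 still-open variables, orange fits only seat 5 (and all 5 values in {black, grey, orange, red, yellow} must be used), so seat 5 = orange.

orange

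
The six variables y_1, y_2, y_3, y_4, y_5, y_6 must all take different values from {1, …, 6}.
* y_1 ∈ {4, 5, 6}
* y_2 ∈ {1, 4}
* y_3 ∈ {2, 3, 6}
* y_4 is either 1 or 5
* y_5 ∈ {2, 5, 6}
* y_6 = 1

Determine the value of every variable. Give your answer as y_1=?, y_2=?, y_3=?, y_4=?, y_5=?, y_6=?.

y_6 has just one choice, so y_6 = 1. Strike 1 from y_2, y_4.
That leaves y_2 = 4. Eliminate 4 elsewhere: y_1.
y_4 must be 5 (only option left). Remove 5 from y_1, y_5.
y_1's domain is down to {6}, so y_1 = 6. So y_3, y_5 can't be 6.
y_5's domain is down to {2}, so y_5 = 2. Remove 2 from y_3.
That leaves y_3 = 3.

y_1=6, y_2=4, y_3=3, y_4=5, y_5=2, y_6=1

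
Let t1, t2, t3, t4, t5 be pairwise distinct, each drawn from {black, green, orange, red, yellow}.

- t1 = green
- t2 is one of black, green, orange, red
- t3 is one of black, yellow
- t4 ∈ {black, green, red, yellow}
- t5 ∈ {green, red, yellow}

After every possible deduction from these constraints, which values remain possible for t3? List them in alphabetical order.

black, yellow

t1's domain is down to {green}, so t1 = green. So t2, t4, t5 can't be green.
The 4 still-open variables together cover exactly {black, orange, red, yellow} — 4 values for 4 variables — and orange appears only in t2's list, so t2 = orange.
No further eliminations apply; t3 can still be any of black, yellow.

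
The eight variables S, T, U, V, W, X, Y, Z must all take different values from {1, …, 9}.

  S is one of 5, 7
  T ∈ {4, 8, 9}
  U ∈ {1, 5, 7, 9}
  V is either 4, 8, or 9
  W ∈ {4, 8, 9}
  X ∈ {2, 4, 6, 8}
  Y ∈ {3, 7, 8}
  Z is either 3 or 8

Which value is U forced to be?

1

T, V, W share exactly the 3 values {4, 8, 9}; by pigeonhole those values go to them, so strike 4, 8, 9 from U, X, Y, Z.
Z's domain is down to {3}, so Z = 3. Eliminate 3 elsewhere: Y.
Y has just one choice, so Y = 7. Eliminate 7 elsewhere: S, U.
S's domain is down to {5}, so S = 5. Eliminate 5 elsewhere: U.
So U = 1.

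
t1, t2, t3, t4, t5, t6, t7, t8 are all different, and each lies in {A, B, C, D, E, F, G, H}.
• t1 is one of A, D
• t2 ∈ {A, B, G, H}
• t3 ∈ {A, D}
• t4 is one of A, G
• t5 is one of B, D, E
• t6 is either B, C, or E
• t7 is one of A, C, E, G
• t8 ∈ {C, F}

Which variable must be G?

t4

The 8 variables together cover exactly {A, B, C, D, E, F, G, H} — 8 values for 8 variables — and F appears only in t8's list, so t8 = F.
The 7 still-open variables together cover exactly {A, B, C, D, E, G, H} — 7 values for 7 variables — and H appears only in t2's list, so t2 = H.
t1 and t3 between them cover only {A, D} — a naked pair. Remove those values from t4, t5, t7.
So G goes to t4.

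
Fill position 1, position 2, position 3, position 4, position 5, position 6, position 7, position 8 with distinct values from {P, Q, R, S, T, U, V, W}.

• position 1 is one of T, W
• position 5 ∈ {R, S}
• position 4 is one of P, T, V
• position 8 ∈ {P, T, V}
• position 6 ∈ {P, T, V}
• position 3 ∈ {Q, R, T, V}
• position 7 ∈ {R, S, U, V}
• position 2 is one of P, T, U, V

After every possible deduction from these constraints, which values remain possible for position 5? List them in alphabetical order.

R, S

The 8 variables draw from only 8 values {P, Q, R, S, T, U, V, W}, so each is used; only position 3 can be Q, hence position 3 = Q.
The 7 still-open variables draw from only 7 values {P, R, S, T, U, V, W}, so each is used; only position 1 can be W, hence position 1 = W.
The 3 variables position 4, position 6, position 8 are confined to {P, T, V}, which locks those values in; drop them from position 2, position 7.
That leaves position 2 = U. Strike U from position 7.
No further eliminations apply; position 5 can still be any of R, S.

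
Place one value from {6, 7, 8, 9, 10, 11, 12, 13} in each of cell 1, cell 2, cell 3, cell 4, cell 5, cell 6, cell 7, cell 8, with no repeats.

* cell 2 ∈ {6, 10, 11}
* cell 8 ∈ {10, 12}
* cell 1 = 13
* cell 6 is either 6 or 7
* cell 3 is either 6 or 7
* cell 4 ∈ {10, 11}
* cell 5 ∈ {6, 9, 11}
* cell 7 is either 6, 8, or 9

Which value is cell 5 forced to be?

cell 1 has just one choice, so cell 1 = 13.
The 7 still-open variables together cover exactly {6, 7, 8, 9, 10, 11, 12} — 7 values for 7 variables — and 8 appears only in cell 7's list, so cell 7 = 8.
The 6 still-open variables together cover exactly {6, 7, 9, 10, 11, 12} — 6 values for 6 variables — and 9 appears only in cell 5's list, so cell 5 = 9.

9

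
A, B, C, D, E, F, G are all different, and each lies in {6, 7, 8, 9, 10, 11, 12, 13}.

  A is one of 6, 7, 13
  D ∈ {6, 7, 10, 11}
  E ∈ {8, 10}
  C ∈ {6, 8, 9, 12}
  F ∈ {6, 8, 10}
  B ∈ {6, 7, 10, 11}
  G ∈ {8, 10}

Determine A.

13

The 2 variables E and G are confined to {8, 10}, which locks those values in; drop them from B, C, D, F.
F's domain is down to {6}, so F = 6. Strike 6 from A, B, C, D.
B and D share exactly the 2 values {7, 11}; by pigeonhole those values go to them, so strike 7, 11 from A.
So A = 13.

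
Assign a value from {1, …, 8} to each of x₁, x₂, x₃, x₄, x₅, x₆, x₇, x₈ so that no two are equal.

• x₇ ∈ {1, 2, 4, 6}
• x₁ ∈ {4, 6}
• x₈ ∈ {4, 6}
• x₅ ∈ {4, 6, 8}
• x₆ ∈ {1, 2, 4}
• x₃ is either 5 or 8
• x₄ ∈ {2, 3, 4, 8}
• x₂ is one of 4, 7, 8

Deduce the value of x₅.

8

Among the 8 variables, 3 fits only x₄ (and all 8 values in {1, 2, 3, 4, 5, 6, 7, 8} must be used), so x₄ = 3.
Among the 7 still-open variables, 5 fits only x₃ (and all 7 values in {1, 2, 4, 5, 6, 7, 8} must be used), so x₃ = 5.
The 6 still-open variables draw from only 6 values {1, 2, 4, 6, 7, 8}, so each is used; only x₂ can be 7, hence x₂ = 7.
The 5 still-open variables draw from only 5 values {1, 2, 4, 6, 8}, so each is used; only x₅ can be 8, hence x₅ = 8.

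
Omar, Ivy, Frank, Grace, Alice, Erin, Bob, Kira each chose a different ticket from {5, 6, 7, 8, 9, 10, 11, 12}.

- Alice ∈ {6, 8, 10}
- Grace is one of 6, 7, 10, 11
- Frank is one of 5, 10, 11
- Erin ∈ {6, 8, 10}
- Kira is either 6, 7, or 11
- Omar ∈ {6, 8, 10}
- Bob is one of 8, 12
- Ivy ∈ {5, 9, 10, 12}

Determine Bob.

The 8 variables draw from only 8 values {5, 6, 7, 8, 9, 10, 11, 12}, so each is used; only Ivy can be 9, hence Ivy = 9.
Among the 7 still-open variables, 5 fits only Frank (and all 7 values in {5, 6, 7, 8, 10, 11, 12} must be used), so Frank = 5.
The 6 still-open variables together cover exactly {6, 7, 8, 10, 11, 12} — 6 values for 6 variables — and 12 appears only in Bob's list, so Bob = 12.

12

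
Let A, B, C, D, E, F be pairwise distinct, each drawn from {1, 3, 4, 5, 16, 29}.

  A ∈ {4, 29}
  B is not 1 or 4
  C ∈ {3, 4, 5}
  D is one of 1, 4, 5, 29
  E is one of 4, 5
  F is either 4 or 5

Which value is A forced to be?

29

Among the 6 variables, 1 fits only D (and all 6 values in {1, 3, 4, 5, 16, 29} must be used), so D = 1.
The 5 still-open variables together cover exactly {3, 4, 5, 16, 29} — 5 values for 5 variables — and 16 appears only in B's list, so B = 16.
The 4 still-open variables together cover exactly {3, 4, 5, 29} — 4 values for 4 variables — and 3 appears only in C's list, so C = 3.
The 3 still-open variables together cover exactly {4, 5, 29} — 3 values for 3 variables — and 29 appears only in A's list, so A = 29.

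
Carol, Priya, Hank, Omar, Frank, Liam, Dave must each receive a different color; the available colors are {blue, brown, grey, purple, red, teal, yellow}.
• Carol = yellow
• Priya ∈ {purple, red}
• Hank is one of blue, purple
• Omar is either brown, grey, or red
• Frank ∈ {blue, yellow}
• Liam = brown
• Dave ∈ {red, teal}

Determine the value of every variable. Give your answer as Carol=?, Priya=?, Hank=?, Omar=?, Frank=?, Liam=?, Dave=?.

Carol=yellow, Priya=red, Hank=purple, Omar=grey, Frank=blue, Liam=brown, Dave=teal

Carol has just one choice, so Carol = yellow. So Frank can't be yellow.
Frank must be blue (only option left). Eliminate blue elsewhere: Hank.
That leaves Liam = brown. Eliminate brown elsewhere: Omar.
Hank has just one choice, so Hank = purple. Strike purple from Priya.
That leaves Priya = red. So Omar, Dave can't be red.
That leaves Omar = grey.
Dave has just one choice, so Dave = teal.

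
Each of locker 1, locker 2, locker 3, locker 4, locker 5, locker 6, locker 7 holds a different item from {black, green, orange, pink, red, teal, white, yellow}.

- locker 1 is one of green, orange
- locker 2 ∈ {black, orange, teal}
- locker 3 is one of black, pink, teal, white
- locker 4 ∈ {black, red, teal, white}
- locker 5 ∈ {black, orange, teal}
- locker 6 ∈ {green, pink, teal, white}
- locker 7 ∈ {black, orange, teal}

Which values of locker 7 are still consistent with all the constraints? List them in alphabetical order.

The 7 variables together cover exactly {black, green, orange, pink, red, teal, white} — 7 values for 7 variables — and red appears only in locker 4's list, so locker 4 = red.
locker 2, locker 5, locker 7 between them cover only {black, orange, teal} — a naked triple. Remove those values from locker 1, locker 3, locker 6.
locker 1 must be green (only option left). Remove green from locker 6.
No further eliminations apply; locker 7 can still be any of black, orange, teal.

black, orange, teal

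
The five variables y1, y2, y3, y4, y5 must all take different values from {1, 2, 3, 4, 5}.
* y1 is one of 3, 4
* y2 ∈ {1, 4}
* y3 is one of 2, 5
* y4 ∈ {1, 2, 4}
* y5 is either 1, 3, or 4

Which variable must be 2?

y4

The 5 variables draw from only 5 values {1, 2, 3, 4, 5}, so each is used; only y3 can be 5, hence y3 = 5.
Among the 4 still-open variables, 2 fits only y4 (and all 4 values in {1, 2, 3, 4} must be used), so y4 = 2.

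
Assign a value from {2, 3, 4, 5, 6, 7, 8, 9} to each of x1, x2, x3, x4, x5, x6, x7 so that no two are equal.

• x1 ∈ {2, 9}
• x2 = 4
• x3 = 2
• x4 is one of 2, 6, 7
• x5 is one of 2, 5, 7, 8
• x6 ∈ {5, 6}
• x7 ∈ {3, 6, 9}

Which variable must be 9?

x1

x2 must be 4 (only option left).
x3 has just one choice, so x3 = 2. Strike 2 from x1, x4, x5.
So 9 goes to x1.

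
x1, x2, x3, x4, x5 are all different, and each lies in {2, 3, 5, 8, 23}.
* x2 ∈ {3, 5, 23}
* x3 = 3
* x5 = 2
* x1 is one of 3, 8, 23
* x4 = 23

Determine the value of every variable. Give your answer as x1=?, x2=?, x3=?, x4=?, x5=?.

x1=8, x2=5, x3=3, x4=23, x5=2

x3 has just one choice, so x3 = 3. So x1, x2 can't be 3.
x4's domain is down to {23}, so x4 = 23. Remove 23 from x1, x2.
x5's domain is down to {2}, so x5 = 2.
x1's domain is down to {8}, so x1 = 8.
x2's domain is down to {5}, so x2 = 5.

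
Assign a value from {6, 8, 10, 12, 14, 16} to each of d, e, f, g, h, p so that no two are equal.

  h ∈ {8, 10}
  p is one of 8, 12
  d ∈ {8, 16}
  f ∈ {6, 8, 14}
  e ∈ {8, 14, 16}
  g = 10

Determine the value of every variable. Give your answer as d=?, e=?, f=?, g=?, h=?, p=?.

d=16, e=14, f=6, g=10, h=8, p=12

g's domain is down to {10}, so g = 10. Eliminate 10 elsewhere: h.
That leaves h = 8. Remove 8 from d, e, f, p.
p's domain is down to {12}, so p = 12.
d has just one choice, so d = 16. So e can't be 16.
e must be 14 (only option left). Strike 14 from f.
f has just one choice, so f = 6.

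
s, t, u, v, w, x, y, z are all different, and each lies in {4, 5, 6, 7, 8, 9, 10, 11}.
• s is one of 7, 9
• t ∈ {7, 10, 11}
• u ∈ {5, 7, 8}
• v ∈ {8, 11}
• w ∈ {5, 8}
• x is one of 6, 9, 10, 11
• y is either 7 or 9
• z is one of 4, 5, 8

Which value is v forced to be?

11

The 8 variables draw from only 8 values {4, 5, 6, 7, 8, 9, 10, 11}, so each is used; only z can be 4, hence z = 4.
The 7 still-open variables together cover exactly {5, 6, 7, 8, 9, 10, 11} — 7 values for 7 variables — and 6 appears only in x's list, so x = 6.
The 6 still-open variables draw from only 6 values {5, 7, 8, 9, 10, 11}, so each is used; only t can be 10, hence t = 10.
Among the 5 still-open variables, 11 fits only v (and all 5 values in {5, 7, 8, 9, 11} must be used), so v = 11.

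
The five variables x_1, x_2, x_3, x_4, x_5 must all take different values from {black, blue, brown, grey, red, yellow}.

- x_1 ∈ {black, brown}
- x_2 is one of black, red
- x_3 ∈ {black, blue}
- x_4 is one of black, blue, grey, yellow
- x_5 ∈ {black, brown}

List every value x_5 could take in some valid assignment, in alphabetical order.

black, brown

x_1 and x_5 share exactly the 2 values {black, brown}; by pigeonhole those values go to them, so strike black, brown from x_2, x_3, x_4.
x_2 has just one choice, so x_2 = red.
That leaves x_3 = blue. Strike blue from x_4.
No further eliminations apply; x_5 can still be any of black, brown.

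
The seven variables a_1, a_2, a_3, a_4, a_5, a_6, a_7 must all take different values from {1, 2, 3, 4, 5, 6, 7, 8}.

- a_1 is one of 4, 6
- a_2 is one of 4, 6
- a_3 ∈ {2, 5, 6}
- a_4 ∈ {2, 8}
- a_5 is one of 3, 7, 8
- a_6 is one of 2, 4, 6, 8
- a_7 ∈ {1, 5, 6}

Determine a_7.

The 2 variables a_1 and a_2 are confined to {4, 6}, which locks those values in; drop them from a_3, a_6, a_7.
a_4 and a_6 between them cover only {2, 8} — a naked pair. Remove those values from a_3, a_5.
a_3 has just one choice, so a_3 = 5. Eliminate 5 elsewhere: a_7.
So a_7 = 1.

1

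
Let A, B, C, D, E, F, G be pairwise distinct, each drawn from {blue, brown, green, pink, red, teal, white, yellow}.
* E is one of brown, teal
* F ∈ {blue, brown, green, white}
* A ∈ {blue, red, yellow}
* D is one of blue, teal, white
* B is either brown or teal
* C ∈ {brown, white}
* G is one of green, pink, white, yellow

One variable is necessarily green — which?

B and E between them cover only {brown, teal} — a naked pair. Remove those values from C, D, F.
C must be white (only option left). So D, F, G can't be white.
D's domain is down to {blue}, so D = blue. Strike blue from A, F.
So green goes to F.

F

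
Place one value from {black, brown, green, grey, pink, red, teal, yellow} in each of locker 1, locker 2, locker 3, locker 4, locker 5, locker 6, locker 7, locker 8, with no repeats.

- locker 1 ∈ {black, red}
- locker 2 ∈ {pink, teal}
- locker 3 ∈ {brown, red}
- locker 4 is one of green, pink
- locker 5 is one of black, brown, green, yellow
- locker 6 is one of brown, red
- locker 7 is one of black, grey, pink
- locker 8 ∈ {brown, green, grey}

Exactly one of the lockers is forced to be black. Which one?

Among the 8 variables, teal fits only locker 2 (and all 8 values in {black, brown, green, grey, pink, red, teal, yellow} must be used), so locker 2 = teal.
Among the 7 still-open variables, yellow fits only locker 5 (and all 7 values in {black, brown, green, grey, pink, red, yellow} must be used), so locker 5 = yellow.
locker 3 and locker 6 share exactly the 2 values {brown, red}; by pigeonhole those values go to them, so strike brown, red from locker 1, locker 8.
So black goes to locker 1.

locker 1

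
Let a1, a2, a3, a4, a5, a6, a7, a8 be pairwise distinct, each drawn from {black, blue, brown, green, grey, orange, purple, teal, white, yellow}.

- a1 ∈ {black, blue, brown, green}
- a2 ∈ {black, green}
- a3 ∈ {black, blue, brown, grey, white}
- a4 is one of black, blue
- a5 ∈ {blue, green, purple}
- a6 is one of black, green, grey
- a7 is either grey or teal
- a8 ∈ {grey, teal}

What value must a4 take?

The 8 variables together cover exactly {black, blue, brown, green, grey, purple, teal, white} — 8 values for 8 variables — and purple appears only in a5's list, so a5 = purple.
Among the 7 still-open variables, white fits only a3 (and all 7 values in {black, blue, brown, green, grey, teal, white} must be used), so a3 = white.
The 6 still-open variables draw from only 6 values {black, blue, brown, green, grey, teal}, so each is used; only a1 can be brown, hence a1 = brown.
The 5 still-open variables together cover exactly {black, blue, green, grey, teal} — 5 values for 5 variables — and blue appears only in a4's list, so a4 = blue.

blue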